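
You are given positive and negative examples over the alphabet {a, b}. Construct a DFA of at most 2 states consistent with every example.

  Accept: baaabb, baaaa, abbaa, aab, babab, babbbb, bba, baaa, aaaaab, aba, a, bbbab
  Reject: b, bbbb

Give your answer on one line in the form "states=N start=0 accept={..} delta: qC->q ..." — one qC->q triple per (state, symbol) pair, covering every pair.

states=2 start=0 accept={1} delta: 0a->1 0b->0 1a->1 1b->1

Grow the machine one transition at a time. Run the examples from 0; the earliest place one falls off (shortest prefix, ties alphabetical) gets sent to the lowest-numbered state that keeps every Accept/Reject pair distinguishable — a pair clashes when both reach the same state with identical unread suffix — and to a fresh state only if none does.
a: 0a undefined. 0a->0: no, aab/b meet in 0 with "b" left. Open state 1: 0a->1.
b: 0b undefined. 0b->0: ok.
aa: 1a undefined. 1a->0: no, baaaa/b meet in 0. 1a->1: ok.
ab: 1b undefined. 1b->0: no, baaabb/b meet in 0. 1b->1: ok.
All examples now run through 2 states with every (state, symbol) defined. Accept strings end in {1}, Reject strings end in {0}; accept={1}.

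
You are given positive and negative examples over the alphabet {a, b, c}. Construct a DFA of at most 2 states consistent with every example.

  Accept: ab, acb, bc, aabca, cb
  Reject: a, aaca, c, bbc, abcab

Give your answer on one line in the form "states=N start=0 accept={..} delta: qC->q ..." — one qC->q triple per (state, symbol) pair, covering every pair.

states=2 start=0 accept={1} delta: 0a->0 0b->1 0c->0 1a->1 1b->0 1c->1

Grow the machine one transition at a time. Run the examples from 0; the earliest place one falls off (shortest prefix, ties alphabetical) gets sent to the lowest-numbered state that keeps every Accept/Reject pair distinguishable — a pair clashes when both reach the same state with identical unread suffix — and to a fresh state only if none does.
a: 0a undefined. 0a->0: ok.
b: 0b undefined. 0b->0: no, ab/a meet in 0. Open state 1: 0b->1.
c: 0c undefined. 0c->0: ok.
bb: 1b undefined. 1b->0: ok.
bc: 1c undefined. 1c->0: no, ab/abcab meet in 1. 1c->1: ok.
abca: 1a undefined. 1a->0: no, ab/abcab meet in 1. 1a->1: ok.
All examples now run through 2 states with every (state, symbol) defined. Accept strings end in {1}, Reject strings end in {0}; accept={1}.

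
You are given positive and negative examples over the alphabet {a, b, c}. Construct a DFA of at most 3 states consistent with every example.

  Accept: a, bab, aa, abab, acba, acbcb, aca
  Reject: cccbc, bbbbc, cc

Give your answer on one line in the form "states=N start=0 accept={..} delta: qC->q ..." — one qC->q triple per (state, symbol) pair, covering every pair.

Grow the machine one transition at a time. Run the examples from 0; the earliest place one falls off (shortest prefix, ties alphabetical) gets sent to the lowest-numbered state that keeps every Accept/Reject pair distinguishable — a pair clashes when both reach the same state with identical unread suffix — and to a fresh state only if none does.
a: 0a undefined. 0a->0: ok.
b: 0b undefined. 0b->0: ok.
c: 0c undefined. 0c->0: no, a/cccbc meet in 0. Open state 1: 0c->1.
cc: 1c undefined. 1c->0: no, a/cc meet in 0. 1c->1: ok.
aca: 1a undefined. 1a->0: ok.
acb: 1b undefined. 1b->0: ok.
All examples now run through 2 states with every (state, symbol) defined. Accept strings end in {0}, Reject strings end in {1}; accept={0}.

states=2 start=0 accept={0} delta: 0a->0 0b->0 0c->1 1a->0 1b->0 1c->1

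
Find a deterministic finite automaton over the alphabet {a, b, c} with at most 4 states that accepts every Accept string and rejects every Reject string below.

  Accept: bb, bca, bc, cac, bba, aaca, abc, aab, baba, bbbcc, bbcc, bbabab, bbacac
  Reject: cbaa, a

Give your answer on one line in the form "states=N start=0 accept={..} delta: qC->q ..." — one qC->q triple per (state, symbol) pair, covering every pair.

states=4 start=0 accept={1,2,3} delta: 0a->0 0b->1 0c->1 1a->1 1b->2 1c->1 2a->3 2b->0 2c->0 3a->0 3b->0 3c->0

Fold the examples into a partial DFA from state 0: repeatedly fix the first undefined (state, symbol) met by the shortest-then-alphabetical prefix, trying targets in increasing order and rejecting any under which an Accept and a Reject string meet in one state with the same remainder; add a state when all current targets are rejected. Accepting states are where Accept strings end.
a: 0a undefined. 0a->0: ok.
b: 0b undefined. 0b->0: no, bb/a meet in 0. Open state 1: 0b->1.
c: 0c undefined. 0c->0: no, cac/a meet in 0. 0c->1: ok.
ba: 1a undefined. 1a->0: no, aaca/a meet in 0. 1a->1: ok.
bb: 1b undefined. 1b->0: no, bb/cbaa meet in 0. 1b->1: no, bb/cbaa meet in 1. Open state 2: 1b->2.
bc: 1c undefined. 1c->0: no, bca/a meet in 0. 1c->1: ok.
bba: 2a undefined. 2a->0: no, bba/cbaa meet in 0. 2a->1: no, bca/cbaa meet in 1. 2a->2: no, bb/cbaa meet in 2. Open state 3: 2a->3.
bbb: 2b undefined. 2b->0: ok.
bbc: 2c undefined. 2c->0: ok.
bbab: 3b undefined. 3b->0: ok.
bbac: 3c undefined. 3c->0: ok.
cbaa: 3a undefined. 3a->0: ok.
All examples now run through 4 states with every (state, symbol) defined. Accept strings end in {1,2,3}, Reject strings end in {0}; accept={1,2,3}.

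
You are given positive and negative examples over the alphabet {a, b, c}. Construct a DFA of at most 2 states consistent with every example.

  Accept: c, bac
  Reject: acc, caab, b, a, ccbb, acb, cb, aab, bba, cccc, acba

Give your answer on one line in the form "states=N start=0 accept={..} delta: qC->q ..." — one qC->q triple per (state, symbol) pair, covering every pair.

Grow the machine one transition at a time. Run the examples from 0; the earliest place one falls off (shortest prefix, ties alphabetical) gets sent to the lowest-numbered state that keeps every Accept/Reject pair distinguishable — a pair clashes when both reach the same state with identical unread suffix — and to a fresh state only if none does.
a: 0a undefined. 0a->0: ok.
b: 0b undefined. 0b->0: ok.
c: 0c undefined. 0c->0: no, c/acc meet in 0. Open state 1: 0c->1.
ca: 1a undefined. 1a->0: ok.
cb: 1b undefined. 1b->0: ok.
cc: 1c undefined. 1c->0: ok.
All examples now run through 2 states with every (state, symbol) defined. Accept strings end in {1}, Reject strings end in {0}; accept={1}.

states=2 start=0 accept={1} delta: 0a->0 0b->0 0c->1 1a->0 1b->0 1c->0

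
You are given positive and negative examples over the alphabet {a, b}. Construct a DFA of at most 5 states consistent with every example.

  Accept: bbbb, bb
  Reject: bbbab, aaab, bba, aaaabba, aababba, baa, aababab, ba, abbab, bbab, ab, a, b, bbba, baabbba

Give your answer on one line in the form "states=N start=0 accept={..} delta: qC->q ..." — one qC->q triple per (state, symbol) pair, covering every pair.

states=3 start=0 accept={2} delta: 0a->0 0b->1 1a->0 1b->2 2a->0 2b->1

State merging on the prefix tree: take the shortest (then alphabetical) example prefix whose next move is undefined and point that move at state 0, else 1, else 2, ...; a target is out if some Accept/Reject pair would then sit in one state with the same input left (inseparable). If every existing state is out, open a new one.
a: 0a undefined. 0a->0: ok.
b: 0b undefined. 0b->0: no, bbbb/bbbab meet in 0. Open state 1: 0b->1.
ba: 1a undefined. 1a->0: ok.
bb: 1b undefined. 1b->0: no, bbbb/bba meet in 0. 1b->1: no, bbbb/bbbab meet in 1. Open state 2: 1b->2.
bba: 2a undefined. 2a->0: ok.
bbb: 2b undefined. 2b->0: no, bbbb/bbbab meet in 1. 2b->1: ok.
All examples now run through 3 states with every (state, symbol) defined. Accept strings end in {2}, Reject strings end in {0,1}; accept={2}.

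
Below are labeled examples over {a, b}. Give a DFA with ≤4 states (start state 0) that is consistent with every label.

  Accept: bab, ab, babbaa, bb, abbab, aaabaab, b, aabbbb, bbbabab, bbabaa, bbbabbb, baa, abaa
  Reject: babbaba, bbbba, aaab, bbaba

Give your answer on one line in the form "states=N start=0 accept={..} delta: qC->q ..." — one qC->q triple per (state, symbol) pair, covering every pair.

states=4 start=0 accept={0,2} delta: 0a->1 0b->0 1a->2 1b->0 2a->2 2b->3 3a->0 3b->0

Grow the machine one transition at a time. Run the examples from 0; the earliest place one falls off (shortest prefix, ties alphabetical) gets sent to the lowest-numbered state that keeps every Accept/Reject pair distinguishable — a pair clashes when both reach the same state with identical unread suffix — and to a fresh state only if none does.
a: 0a undefined. 0a->0: no, ab/aaab meet in 0 with "b" left. Open state 1: 0a->1.
b: 0b undefined. 0b->0: ok.
aa: 1a undefined. 1a->0: no, bab/aaab meet in 1 with "b" left. 1a->1: no, bab/aaab meet in 1 with "b" left. Open state 2: 1a->2.
ab: 1b undefined. 1b->0: ok.
aaa: 2a undefined. 2a->0: no, bab/aaab meet in 0. 2a->1: no, bab/aaab meet in 0. 2a->2: ok.
aab: 2b undefined. 2b->0: no, bab/aaab meet in 0. 2b->1: no, aaabaab/babbaba meet in 1. 2b->2: no, babbaa/aaab meet in 2. Open state 3: 2b->3.
aabb: 3b undefined. 3b->0: ok.
aaaba: 3a undefined. 3a->0: ok.
All examples now run through 4 states with every (state, symbol) defined. Accept strings end in {0,2}, Reject strings end in {1,3}; accept={0,2}.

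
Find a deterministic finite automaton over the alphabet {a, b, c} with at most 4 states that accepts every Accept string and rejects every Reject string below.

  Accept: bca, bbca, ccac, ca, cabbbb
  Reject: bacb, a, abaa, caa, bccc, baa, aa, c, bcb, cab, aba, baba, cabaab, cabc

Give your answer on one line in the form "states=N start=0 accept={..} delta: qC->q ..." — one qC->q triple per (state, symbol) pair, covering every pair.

Fold the examples into a partial DFA from state 0: repeatedly fix the first undefined (state, symbol) met by the shortest-then-alphabetical prefix, trying targets in increasing order and rejecting any under which an Accept and a Reject string meet in one state with the same remainder; add a state when all current targets are rejected. Accepting states are where Accept strings end.
a: 0a undefined. 0a->0: ok.
b: 0b undefined. 0b->0: ok.
c: 0c undefined. 0c->0: no, bca/bacb meet in 0. Open state 1: 0c->1.
ca: 1a undefined. 1a->0: no, bca/a meet in 0. 1a->1: no, bca/caa meet in 1. Open state 2: 1a->2.
cc: 1c undefined. 1c->0: no, ccac/bccc meet in 1. 1c->1: ok.
bcb: 1b undefined. 1b->0: ok.
caa: 2a undefined. 2a->0: ok.
cab: 2b undefined. 2b->0: no, cabbbb/bacb meet in 0. 2b->1: no, cabbbb/bacb meet in 0. 2b->2: no, bca/cab meet in 2. Open state 3: 2b->3.
caba: 3a undefined. 3a->0: ok.
cabb: 3b undefined. 3b->0: no, cabbbb/bacb meet in 0. 3b->1: no, cabbbb/bacb meet in 0. 3b->2: ok.
cabc: 3c undefined. 3c->0: ok.
ccac: 2c undefined. 2c->0: no, ccac/bacb meet in 0. 2c->1: no, ccac/bccc meet in 1. 2c->2: ok.
All examples now run through 4 states with every (state, symbol) defined. Accept strings end in {2}, Reject strings end in {0,1,3}; accept={2}.

states=4 start=0 accept={2} delta: 0a->0 0b->0 0c->1 1a->2 1b->0 1c->1 2a->0 2b->3 2c->2 3a->0 3b->2 3c->0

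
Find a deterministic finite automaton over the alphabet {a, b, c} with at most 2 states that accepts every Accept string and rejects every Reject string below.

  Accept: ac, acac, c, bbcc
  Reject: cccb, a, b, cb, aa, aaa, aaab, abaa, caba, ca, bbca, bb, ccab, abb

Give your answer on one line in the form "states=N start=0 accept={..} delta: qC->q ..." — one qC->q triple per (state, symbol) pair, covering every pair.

Grow the machine one transition at a time. Run the examples from 0; the earliest place one falls off (shortest prefix, ties alphabetical) gets sent to the lowest-numbered state that keeps every Accept/Reject pair distinguishable — a pair clashes when both reach the same state with identical unread suffix — and to a fresh state only if none does.
a: 0a undefined. 0a->0: ok.
b: 0b undefined. 0b->0: ok.
c: 0c undefined. 0c->0: no, ac/cccb meet in 0. Open state 1: 0c->1.
ca: 1a undefined. 1a->0: ok.
cb: 1b undefined. 1b->0: ok.
cc: 1c undefined. 1c->0: no, bbcc/cccb meet in 0. 1c->1: ok.
All examples now run through 2 states with every (state, symbol) defined. Accept strings end in {1}, Reject strings end in {0}; accept={1}.

states=2 start=0 accept={1} delta: 0a->0 0b->0 0c->1 1a->0 1b->0 1c->1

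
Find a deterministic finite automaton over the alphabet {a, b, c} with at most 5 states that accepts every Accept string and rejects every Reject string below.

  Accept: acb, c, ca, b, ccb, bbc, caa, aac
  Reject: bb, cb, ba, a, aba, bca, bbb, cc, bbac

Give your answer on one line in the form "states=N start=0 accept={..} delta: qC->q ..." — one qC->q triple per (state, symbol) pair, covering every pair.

states=5 start=0 accept={2,3} delta: 0a->1 0b->2 0c->3 1a->0 1b->0 1c->0 2a->0 2b->4 2c->0 3a->3 3b->0 3c->0 4a->1 4b->0 4c->2

Fold the examples into a partial DFA from state 0: repeatedly fix the first undefined (state, symbol) met by the shortest-then-alphabetical prefix, trying targets in increasing order and rejecting any under which an Accept and a Reject string meet in one state with the same remainder; add a state when all current targets are rejected. Accepting states are where Accept strings end.
a: 0a undefined. 0a->0: no, acb/cb meet in 0 with "cb" left. Open state 1: 0a->1.
b: 0b undefined. 0b->0: no, ca/bca meet in 0 with "ca" left. 0b->1: no, b/a meet in 1. Open state 2: 0b->2.
c: 0c undefined. 0c->0: no, c/cc meet in 0. 0c->1: no, c/a meet in 1. 0c->2: no, ca/ba meet in 2 with "a" left. Open state 3: 0c->3.
aa: 1a undefined. 1a->0: ok.
ab: 1b undefined. 1b->0: ok.
ac: 1c undefined. 1c->0: ok.
ba: 2a undefined. 2a->0: ok.
bb: 2b undefined. 2b->0: no, acb/bbb meet in 2. 2b->1: no, c/bbac meet in 3. 2b->2: no, acb/bb meet in 2. 2b->3: no, c/bb meet in 3. Open state 4: 2b->4.
bc: 2c undefined. 2c->0: ok.
ca: 3a undefined. 3a->0: no, ca/ba meet in 0. 3a->1: no, ca/a meet in 1. 3a->2: no, caa/ba meet in 0. 3a->3: ok.
cb: 3b undefined. 3b->0: ok.
cc: 3c undefined. 3c->0: ok.
bba: 4a undefined. 4a->0: no, c/bbac meet in 3. 4a->1: ok.
bbb: 4b undefined. 4b->0: ok.
bbc: 4c undefined. 4c->0: no, bbc/cb meet in 0. 4c->1: no, bbc/a meet in 1. 4c->2: ok.
All examples now run through 5 states with every (state, symbol) defined. Accept strings end in {2,3}, Reject strings end in {0,1,4}; accept={2,3}.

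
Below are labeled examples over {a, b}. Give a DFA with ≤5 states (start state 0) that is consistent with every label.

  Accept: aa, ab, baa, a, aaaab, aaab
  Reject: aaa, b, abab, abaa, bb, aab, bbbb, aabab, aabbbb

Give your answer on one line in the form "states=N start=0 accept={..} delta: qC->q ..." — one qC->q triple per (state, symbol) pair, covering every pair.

Fold the examples into a partial DFA from state 0: repeatedly fix the first undefined (state, symbol) met by the shortest-then-alphabetical prefix, trying targets in increasing order and rejecting any under which an Accept and a Reject string meet in one state with the same remainder; add a state when all current targets are rejected. Accepting states are where Accept strings end.
a: 0a undefined. 0a->0: no, aa/aaa meet in 0. Open state 1: 0a->1.
b: 0b undefined. 0b->0: ok.
aa: 1a undefined. 1a->0: no, aa/b meet in 0. 1a->1: no, aa/aaa meet in 1. Open state 2: 1a->2.
ab: 1b undefined. 1b->0: no, aa/abaa meet in 2. 1b->1: ok.
aaa: 2a undefined. 2a->0: no, aaab/aaa meet in 0. 2a->1: no, ab/aaa meet in 1. 2a->2: no, aa/aaa meet in 2. Open state 3: 2a->3.
aab: 2b undefined. 2b->0: no, ab/aabab meet in 1. 2b->1: no, ab/abab meet in 1. 2b->2: no, aa/abab meet in 2. 2b->3: no, aaaab/aabab meet in 3 with "ab" left. Open state 4: 2b->4.
aaaa: 3a undefined. 3a->0: no, aaaab/b meet in 0. 3a->1: ok.
aaab: 3b undefined. 3b->0: no, aaab/b meet in 0. 3b->1: ok.
aaba: 4a undefined. 4a->0: ok.
aabb: 4b undefined. 4b->0: ok.
All examples now run through 5 states with every (state, symbol) defined. Accept strings end in {1,2}, Reject strings end in {0,3,4}; accept={1,2}.

states=5 start=0 accept={1,2} delta: 0a->1 0b->0 1a->2 1b->1 2a->3 2b->4 3a->1 3b->1 4a->0 4b->0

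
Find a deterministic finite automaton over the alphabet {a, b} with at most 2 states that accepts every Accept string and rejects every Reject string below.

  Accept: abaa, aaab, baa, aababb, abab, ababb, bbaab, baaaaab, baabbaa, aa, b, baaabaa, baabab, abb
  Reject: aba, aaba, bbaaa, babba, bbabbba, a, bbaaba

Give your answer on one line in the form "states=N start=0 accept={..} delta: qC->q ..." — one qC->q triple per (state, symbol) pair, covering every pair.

State merging on the prefix tree: take the shortest (then alphabetical) example prefix whose next move is undefined and point that move at state 0, else 1, else 2, ...; a target is out if some Accept/Reject pair would then sit in one state with the same input left (inseparable). If every existing state is out, open a new one.
a: 0a undefined. 0a->0: no, aa/a meet in 0. Open state 1: 0a->1.
b: 0b undefined. 0b->0: ok.
aa: 1a undefined. 1a->0: ok.
ab: 1b undefined. 1b->0: ok.
All examples now run through 2 states with every (state, symbol) defined. Accept strings end in {0}, Reject strings end in {1}; accept={0}.

states=2 start=0 accept={0} delta: 0a->1 0b->0 1a->0 1b->0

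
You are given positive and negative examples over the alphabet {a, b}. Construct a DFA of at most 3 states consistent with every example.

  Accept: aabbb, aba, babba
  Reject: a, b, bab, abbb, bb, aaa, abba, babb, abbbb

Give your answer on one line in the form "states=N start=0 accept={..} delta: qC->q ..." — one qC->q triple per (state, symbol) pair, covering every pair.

states=3 start=0 accept={0} delta: 0a->1 0b->1 1a->0 1b->2 2a->0 2b->0

Grow the machine one transition at a time. Run the examples from 0; the earliest place one falls off (shortest prefix, ties alphabetical) gets sent to the lowest-numbered state that keeps every Accept/Reject pair distinguishable — a pair clashes when both reach the same state with identical unread suffix — and to a fresh state only if none does.
a: 0a undefined. 0a->0: no, aabbb/abbb meet in 0 with "bbb" left. Open state 1: 0a->1.
b: 0b undefined. 0b->0: no, babba/abba meet in 1 with "bba" left. 0b->1: ok.
aa: 1a undefined. 1a->0: ok.
ab: 1b undefined. 1b->0: no, aabbb/a meet in 1. 1b->1: no, aabbb/a meet in 1. Open state 2: 1b->2.
aba: 2a undefined. 2a->0: ok.
abb: 2b undefined. 2b->0: ok.
All examples now run through 3 states with every (state, symbol) defined. Accept strings end in {0}, Reject strings end in {1,2}; accept={0}.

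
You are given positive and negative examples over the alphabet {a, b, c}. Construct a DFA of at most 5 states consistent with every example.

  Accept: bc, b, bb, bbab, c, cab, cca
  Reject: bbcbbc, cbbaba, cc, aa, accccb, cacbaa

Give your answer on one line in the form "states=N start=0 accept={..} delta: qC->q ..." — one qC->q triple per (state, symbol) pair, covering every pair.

states=4 start=0 accept={1,2} delta: 0a->0 0b->1 0c->2 1a->0 1b->1 1c->2 2a->0 2b->2 2c->3 3a->1 3b->0 3c->2

Fold the examples into a partial DFA from state 0: repeatedly fix the first undefined (state, symbol) met by the shortest-then-alphabetical prefix, trying targets in increasing order and rejecting any under which an Accept and a Reject string meet in one state with the same remainder; add a state when all current targets are rejected. Accepting states are where Accept strings end.
a: 0a undefined. 0a->0: ok.
b: 0b undefined. 0b->0: no, b/aa meet in 0. Open state 1: 0b->1.
c: 0c undefined. 0c->0: no, b/accccb meet in 1. 0c->1: no, bc/cc meet in 1 with "c" left. Open state 2: 0c->2.
bb: 1b undefined. 1b->0: no, bb/aa meet in 0. 1b->1: ok.
bc: 1c undefined. 1c->0: no, bc/bbcbbc meet in 0. 1c->1: no, bc/bbcbbc meet in 1. 1c->2: ok.
ca: 2a undefined. 2a->0: ok.
cb: 2b undefined. 2b->0: no, bc/bbcbbc meet in 2. 2b->1: no, bc/bbcbbc meet in 2. 2b->2: ok.
cc: 2c undefined. 2c->0: no, b/accccb meet in 1. 2c->1: no, b/bbcbbc meet in 1. 2c->2: no, bc/bbcbbc meet in 2. Open state 3: 2c->3.
bba: 1a undefined. 1a->0: ok.
cca: 3a undefined. 3a->0: no, cca/cbbaba meet in 0. 3a->1: ok.
accc: 3c undefined. 3c->0: no, bc/accccb meet in 2. 3c->1: no, bc/accccb meet in 2. 3c->2: ok.
accccb: 3b undefined. 3b->0: ok.
All examples now run through 4 states with every (state, symbol) defined. Accept strings end in {1,2}, Reject strings end in {0,3}; accept={1,2}.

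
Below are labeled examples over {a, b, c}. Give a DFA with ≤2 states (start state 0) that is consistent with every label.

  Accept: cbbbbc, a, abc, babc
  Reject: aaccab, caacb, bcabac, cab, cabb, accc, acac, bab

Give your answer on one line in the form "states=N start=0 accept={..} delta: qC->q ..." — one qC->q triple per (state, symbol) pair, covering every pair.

Fold the examples into a partial DFA from state 0: repeatedly fix the first undefined (state, symbol) met by the shortest-then-alphabetical prefix, trying targets in increasing order and rejecting any under which an Accept and a Reject string meet in one state with the same remainder; add a state when all current targets are rejected. Accepting states are where Accept strings end.
a: 0a undefined. 0a->0: ok.
b: 0b undefined. 0b->0: no, a/bab meet in 0. Open state 1: 0b->1.
c: 0c undefined. 0c->0: no, a/accc meet in 0. 0c->1: ok.
ba: 1a undefined. 1a->0: ok.
bc: 1c undefined. 1c->0: ok.
cb: 1b undefined. 1b->0: no, cbbbbc/caacb meet in 0. 1b->1: ok.
All examples now run through 2 states with every (state, symbol) defined. Accept strings end in {0}, Reject strings end in {1}; accept={0}.

states=2 start=0 accept={0} delta: 0a->0 0b->1 0c->1 1a->0 1b->1 1c->0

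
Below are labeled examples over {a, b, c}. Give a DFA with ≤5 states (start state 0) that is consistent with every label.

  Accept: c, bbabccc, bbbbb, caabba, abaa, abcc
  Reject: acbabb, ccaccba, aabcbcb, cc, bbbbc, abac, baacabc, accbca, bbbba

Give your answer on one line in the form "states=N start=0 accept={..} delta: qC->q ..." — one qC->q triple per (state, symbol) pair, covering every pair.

Fold the examples into a partial DFA from state 0: repeatedly fix the first undefined (state, symbol) met by the shortest-then-alphabetical prefix, trying targets in increasing order and rejecting any under which an Accept and a Reject string meet in one state with the same remainder; add a state when all current targets are rejected. Accepting states are where Accept strings end.
a: 0a undefined. 0a->0: ok.
b: 0b undefined. 0b->0: no, c/bbbbc meet in 0 with "c" left. Open state 1: 0b->1.
c: 0c undefined. 0c->0: no, c/cc meet in 0. 0c->1: ok.
ba: 1a undefined. 1a->0: no, c/abac meet in 1. 1a->1: ok.
bb: 1b undefined. 1b->0: no, c/bbbbc meet in 1. 1b->1: no, c/acbabb meet in 1. Open state 2: 1b->2.
cc: 1c undefined. 1c->0: no, c/ccaccba meet in 1. 1c->1: no, c/cc meet in 1. 1c->2: ok.
bba: 2a undefined. 2a->0: no, caabba/ccaccba meet in 2 with "ba" left. 2a->1: no, abcc/baacabc meet in 2 with "c" left. 2a->2: ok.
bbb: 2b undefined. 2b->0: no, c/acbabb meet in 1. 2b->1: no, c/aabcbcb meet in 1. 2b->2: no, bbbbb/acbabb meet in 2. Open state 3: 2b->3.
abcc: 2c undefined. 2c->0: ok.
bbbb: 3b undefined. 3b->0: no, c/bbbbc meet in 1. 3b->1: no, c/acbabb meet in 1. 3b->2: no, abcc/bbbbc meet in 0. 3b->3: no, bbbbb/acbabb meet in 3. Open state 4: 3b->4.
accbc: 3c undefined. 3c->0: no, c/aabcbcb meet in 1. 3c->1: no, c/baacabc meet in 1. 3c->2: ok.
bbbba: 4a undefined. 4a->0: no, abcc/bbbba meet in 0. 4a->1: no, c/bbbba meet in 1. 4a->2: ok.
bbbbb: 4b undefined. 4b->0: ok.
bbbbc: 4c undefined. 4c->0: no, bbbbb/bbbbc meet in 0. 4c->1: no, c/bbbbc meet in 1. 4c->2: ok.
caabba: 3a undefined. 3a->0: ok.
All examples now run through 5 states with every (state, symbol) defined. Accept strings end in {0,1}, Reject strings end in {2,3,4}; accept={0,1}.

states=5 start=0 accept={0,1} delta: 0a->0 0b->1 0c->1 1a->1 1b->2 1c->2 2a->2 2b->3 2c->0 3a->0 3b->4 3c->2 4a->2 4b->0 4c->2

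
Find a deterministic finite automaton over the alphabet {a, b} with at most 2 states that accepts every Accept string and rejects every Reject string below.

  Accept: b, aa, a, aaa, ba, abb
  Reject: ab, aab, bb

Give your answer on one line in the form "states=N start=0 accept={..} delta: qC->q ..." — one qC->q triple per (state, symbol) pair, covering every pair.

State merging on the prefix tree: take the shortest (then alphabetical) example prefix whose next move is undefined and point that move at state 0, else 1, else 2, ...; a target is out if some Accept/Reject pair would then sit in one state with the same input left (inseparable). If every existing state is out, open a new one.
a: 0a undefined. 0a->0: no, b/ab meet in 0 with "b" left. Open state 1: 0a->1.
b: 0b undefined. 0b->0: no, b/bb meet in 0. 0b->1: ok.
aa: 1a undefined. 1a->0: no, b/aab meet in 1. 1a->1: ok.
ab: 1b undefined. 1b->0: ok.
All examples now run through 2 states with every (state, symbol) defined. Accept strings end in {1}, Reject strings end in {0}; accept={1}.

states=2 start=0 accept={1} delta: 0a->1 0b->1 1a->1 1b->0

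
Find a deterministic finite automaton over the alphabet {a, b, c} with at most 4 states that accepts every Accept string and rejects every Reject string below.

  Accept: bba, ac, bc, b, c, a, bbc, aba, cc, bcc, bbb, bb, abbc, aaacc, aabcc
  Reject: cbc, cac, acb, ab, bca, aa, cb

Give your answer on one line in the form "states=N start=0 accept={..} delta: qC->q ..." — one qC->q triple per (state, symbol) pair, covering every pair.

Fold the examples into a partial DFA from state 0: repeatedly fix the first undefined (state, symbol) met by the shortest-then-alphabetical prefix, trying targets in increasing order and rejecting any under which an Accept and a Reject string meet in one state with the same remainder; add a state when all current targets are rejected. Accepting states are where Accept strings end.
a: 0a undefined. 0a->0: no, b/ab meet in 0 with "b" left. Open state 1: 0a->1.
b: 0b undefined. 0b->0: ok.
c: 0c undefined. 0c->0: no, bba/bca meet in 1. 0c->1: ok.
aa: 1a undefined. 1a->0: no, bba/cac meet in 1. 1a->1: no, bba/bca meet in 1. Open state 2: 1a->2.
ab: 1b undefined. 1b->0: no, bba/cbc meet in 1. 1b->1: no, bba/ab meet in 1. 1b->2: ok.
ac: 1c undefined. 1c->0: no, ac/acb meet in 0. 1c->1: ok.
aaa: 2a undefined. 2a->0: ok.
aab: 2b undefined. 2b->0: ok.
cac: 2c undefined. 2c->0: no, b/cbc meet in 0. 2c->1: no, bba/cbc meet in 1. 2c->2: ok.
All examples now run through 3 states with every (state, symbol) defined. Accept strings end in {0,1}, Reject strings end in {2}; accept={0,1}.

states=3 start=0 accept={0,1} delta: 0a->1 0b->0 0c->1 1a->2 1b->2 1c->1 2a->0 2b->0 2c->2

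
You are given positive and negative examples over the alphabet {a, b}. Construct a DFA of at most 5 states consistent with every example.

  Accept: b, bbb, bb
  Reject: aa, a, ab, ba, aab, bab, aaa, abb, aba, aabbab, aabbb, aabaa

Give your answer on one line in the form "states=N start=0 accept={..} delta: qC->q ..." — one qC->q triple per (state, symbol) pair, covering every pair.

states=2 start=0 accept={0} delta: 0a->1 0b->0 1a->1 1b->1

Grow the machine one transition at a time. Run the examples from 0; the earliest place one falls off (shortest prefix, ties alphabetical) gets sent to the lowest-numbered state that keeps every Accept/Reject pair distinguishable — a pair clashes when both reach the same state with identical unread suffix — and to a fresh state only if none does.
a: 0a undefined. 0a->0: no, b/ab meet in 0 with "b" left. Open state 1: 0a->1.
b: 0b undefined. 0b->0: ok.
aa: 1a undefined. 1a->0: no, b/aa meet in 0. 1a->1: ok.
ab: 1b undefined. 1b->0: no, b/ab meet in 0. 1b->1: ok.
All examples now run through 2 states with every (state, symbol) defined. Accept strings end in {0}, Reject strings end in {1}; accept={0}.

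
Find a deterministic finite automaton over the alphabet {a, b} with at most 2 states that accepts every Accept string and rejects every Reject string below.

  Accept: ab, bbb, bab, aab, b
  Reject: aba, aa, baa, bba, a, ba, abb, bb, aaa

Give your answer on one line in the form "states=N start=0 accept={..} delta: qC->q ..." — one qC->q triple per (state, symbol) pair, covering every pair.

states=2 start=0 accept={1} delta: 0a->0 0b->1 1a->0 1b->0

Grow the machine one transition at a time. Run the examples from 0; the earliest place one falls off (shortest prefix, ties alphabetical) gets sent to the lowest-numbered state that keeps every Accept/Reject pair distinguishable — a pair clashes when both reach the same state with identical unread suffix — and to a fresh state only if none does.
a: 0a undefined. 0a->0: ok.
b: 0b undefined. 0b->0: no, ab/aba meet in 0. Open state 1: 0b->1.
ba: 1a undefined. 1a->0: ok.
bb: 1b undefined. 1b->0: ok.
All examples now run through 2 states with every (state, symbol) defined. Accept strings end in {1}, Reject strings end in {0}; accept={1}.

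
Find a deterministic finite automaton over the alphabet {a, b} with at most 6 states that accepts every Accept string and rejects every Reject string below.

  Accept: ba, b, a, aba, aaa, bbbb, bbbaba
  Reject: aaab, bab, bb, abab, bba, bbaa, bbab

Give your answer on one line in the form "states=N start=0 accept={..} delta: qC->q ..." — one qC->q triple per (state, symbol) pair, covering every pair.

states=4 start=0 accept={1,2} delta: 0a->1 0b->2 1a->0 1b->0 2a->1 2b->3 3a->3 3b->0

Fold the examples into a partial DFA from state 0: repeatedly fix the first undefined (state, symbol) met by the shortest-then-alphabetical prefix, trying targets in increasing order and rejecting any under which an Accept and a Reject string meet in one state with the same remainder; add a state when all current targets are rejected. Accepting states are where Accept strings end.
a: 0a undefined. 0a->0: no, b/aaab meet in 0 with "b" left. Open state 1: 0a->1.
b: 0b undefined. 0b->0: no, ba/bba meet in 1. 0b->1: no, aba/bba meet in 1 with "ba" left. Open state 2: 0b->2.
aa: 1a undefined. 1a->0: ok.
ab: 1b undefined. 1b->0: ok.
ba: 2a undefined. 2a->0: no, ba/aaab meet in 0. 2a->1: ok.
bb: 2b undefined. 2b->0: no, ba/bba meet in 1. 2b->1: no, ba/bb meet in 1. 2b->2: no, ba/bba meet in 1. Open state 3: 2b->3.
bba: 3a undefined. 3a->0: no, ba/bbaa meet in 1. 3a->1: no, ba/bba meet in 1. 3a->2: no, ba/bbaa meet in 1. 3a->3: ok.
bbb: 3b undefined. 3b->0: ok.
All examples now run through 4 states with every (state, symbol) defined. Accept strings end in {1,2}, Reject strings end in {0,3}; accept={1,2}.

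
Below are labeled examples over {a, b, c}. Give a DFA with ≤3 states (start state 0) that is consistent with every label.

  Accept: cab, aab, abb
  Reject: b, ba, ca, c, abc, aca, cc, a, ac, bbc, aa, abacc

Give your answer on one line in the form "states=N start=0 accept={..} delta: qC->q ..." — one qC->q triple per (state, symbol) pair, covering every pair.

Grow the machine one transition at a time. Run the examples from 0; the earliest place one falls off (shortest prefix, ties alphabetical) gets sent to the lowest-numbered state that keeps every Accept/Reject pair distinguishable — a pair clashes when both reach the same state with identical unread suffix — and to a fresh state only if none does.
a: 0a undefined. 0a->0: no, aab/b meet in 0 with "b" left. Open state 1: 0a->1.
b: 0b undefined. 0b->0: ok.
c: 0c undefined. 0c->0: ok.
aa: 1a undefined. 1a->0: no, aab/b meet in 0. 1a->1: ok.
ab: 1b undefined. 1b->0: no, cab/b meet in 0. 1b->1: no, cab/ba meet in 1. Open state 2: 1b->2.
ac: 1c undefined. 1c->0: ok.
aba: 2a undefined. 2a->0: ok.
abb: 2b undefined. 2b->0: no, abb/b meet in 0. 2b->1: no, abb/ba meet in 1. 2b->2: ok.
abc: 2c undefined. 2c->0: ok.
All examples now run through 3 states with every (state, symbol) defined. Accept strings end in {2}, Reject strings end in {0,1}; accept={2}.

states=3 start=0 accept={2} delta: 0a->1 0b->0 0c->0 1a->1 1b->2 1c->0 2a->0 2b->2 2c->0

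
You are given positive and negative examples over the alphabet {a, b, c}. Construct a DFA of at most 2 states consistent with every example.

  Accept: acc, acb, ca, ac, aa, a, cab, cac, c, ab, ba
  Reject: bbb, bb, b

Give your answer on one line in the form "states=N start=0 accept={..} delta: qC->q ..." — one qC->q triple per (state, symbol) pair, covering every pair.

states=2 start=0 accept={1} delta: 0a->1 0b->0 0c->1 1a->1 1b->1 1c->1

Fold the examples into a partial DFA from state 0: repeatedly fix the first undefined (state, symbol) met by the shortest-then-alphabetical prefix, trying targets in increasing order and rejecting any under which an Accept and a Reject string meet in one state with the same remainder; add a state when all current targets are rejected. Accepting states are where Accept strings end.
a: 0a undefined. 0a->0: no, ab/b meet in 0 with "b" left. Open state 1: 0a->1.
b: 0b undefined. 0b->0: ok.
c: 0c undefined. 0c->0: no, c/bbb meet in 0. 0c->1: ok.
aa: 1a undefined. 1a->0: no, ca/bbb meet in 0. 1a->1: ok.
ab: 1b undefined. 1b->0: no, cab/bbb meet in 0. 1b->1: ok.
ac: 1c undefined. 1c->0: no, acb/bbb meet in 0. 1c->1: ok.
All examples now run through 2 states with every (state, symbol) defined. Accept strings end in {1}, Reject strings end in {0}; accept={1}.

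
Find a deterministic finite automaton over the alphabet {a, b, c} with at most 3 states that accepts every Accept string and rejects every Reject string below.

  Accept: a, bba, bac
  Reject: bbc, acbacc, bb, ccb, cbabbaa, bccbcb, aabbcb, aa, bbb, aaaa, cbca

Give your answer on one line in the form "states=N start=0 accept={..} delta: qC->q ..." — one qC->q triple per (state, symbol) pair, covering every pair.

Fold the examples into a partial DFA from state 0: repeatedly fix the first undefined (state, symbol) met by the shortest-then-alphabetical prefix, trying targets in increasing order and rejecting any under which an Accept and a Reject string meet in one state with the same remainder; add a state when all current targets are rejected. Accepting states are where Accept strings end.
a: 0a undefined. 0a->0: no, a/aa meet in 0. Open state 1: 0a->1.
b: 0b undefined. 0b->0: ok.
c: 0c undefined. 0c->0: no, a/cbca meet in 1. 0c->1: no, a/bbc meet in 1. Open state 2: 0c->2.
aa: 1a undefined. 1a->0: ok.
ac: 1c undefined. 1c->0: no, bac/bb meet in 0. 1c->1: ok.
cb: 2b undefined. 2b->0: ok.
cc: 2c undefined. 2c->0: ok.
acb: 1b undefined. 1b->0: no, a/acbacc meet in 1. 1b->1: no, a/cbabbaa meet in 1. 1b->2: ok.
acba: 2a undefined. 2a->0: ok.
All examples now run through 3 states with every (state, symbol) defined. Accept strings end in {1}, Reject strings end in {0,2}; accept={1}.

states=3 start=0 accept={1} delta: 0a->1 0b->0 0c->2 1a->0 1b->2 1c->1 2a->0 2b->0 2c->0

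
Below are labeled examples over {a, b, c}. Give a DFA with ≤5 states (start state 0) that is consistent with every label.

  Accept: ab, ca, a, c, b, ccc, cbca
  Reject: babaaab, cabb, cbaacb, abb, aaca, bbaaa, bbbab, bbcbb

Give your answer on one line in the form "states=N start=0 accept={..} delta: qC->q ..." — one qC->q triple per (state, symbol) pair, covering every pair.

states=4 start=0 accept={0,1,2} delta: 0a->1 0b->1 0c->0 1a->2 1b->2 1c->0 2a->3 2b->3 2c->2 3a->2 3b->3 3c->2

State merging on the prefix tree: take the shortest (then alphabetical) example prefix whose next move is undefined and point that move at state 0, else 1, else 2, ...; a target is out if some Accept/Reject pair would then sit in one state with the same input left (inseparable). If every existing state is out, open a new one.
a: 0a undefined. 0a->0: no, ca/aaca meet in 0 with "ca" left. Open state 1: 0a->1.
b: 0b undefined. 0b->0: no, ab/bbbab meet in 1 with "b" left. 0b->1: ok.
c: 0c undefined. 0c->0: ok.
aa: 1a undefined. 1a->0: no, ca/babaaab meet in 1. 1a->1: no, cbca/aaca meet in 1 with "ca" left. Open state 2: 1a->2.
ab: 1b undefined. 1b->0: no, ab/bbcbb meet in 0. 1b->1: no, ab/cabb meet in 1. 1b->2: ok.
aac: 2c undefined. 2c->0: no, ab/bbcbb meet in 2. 2c->1: no, ab/aaca meet in 2. 2c->2: ok.
abb: 2b undefined. 2b->0: no, ab/bbbab meet in 2. 2b->1: no, ab/bbcbb meet in 2. 2b->2: no, ab/cabb meet in 2. Open state 3: 2b->3.
bba: 2a undefined. 2a->0: no, ab/bbaaa meet in 2. 2a->1: no, ca/aaca meet in 1. 2a->2: no, ab/aaca meet in 2. 2a->3: ok.
cbc: 1c undefined. 1c->0: ok.
baba: 3a undefined. 3a->0: no, ca/bbaaa meet in 1. 3a->1: no, ab/bbaaa meet in 2. 3a->2: ok.
bbcbb: 3b undefined. 3b->0: no, c/bbcbb meet in 0. 3b->1: no, ca/bbcbb meet in 1. 3b->2: no, ab/bbcbb meet in 2. 3b->3: ok.
cbaac: 3c undefined. 3c->0: no, ca/cbaacb meet in 1. 3c->1: no, ab/cbaacb meet in 2. 3c->2: ok.
All examples now run through 4 states with every (state, symbol) defined. Accept strings end in {0,1,2}, Reject strings end in {3}; accept={0,1,2}.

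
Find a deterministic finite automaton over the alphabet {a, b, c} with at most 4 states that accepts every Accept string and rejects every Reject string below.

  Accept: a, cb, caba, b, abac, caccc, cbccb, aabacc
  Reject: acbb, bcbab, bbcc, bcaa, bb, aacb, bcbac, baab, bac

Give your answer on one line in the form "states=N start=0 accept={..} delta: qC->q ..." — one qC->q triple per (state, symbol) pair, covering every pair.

states=4 start=0 accept={0,1} delta: 0a->1 0b->1 0c->0 1a->1 1b->2 1c->3 2a->0 2b->0 2c->1 3a->3 3b->3 3c->2

State merging on the prefix tree: take the shortest (then alphabetical) example prefix whose next move is undefined and point that move at state 0, else 1, else 2, ...; a target is out if some Accept/Reject pair would then sit in one state with the same input left (inseparable). If every existing state is out, open a new one.
a: 0a undefined. 0a->0: no, cb/aacb meet in 0 with "cb" left. Open state 1: 0a->1.
b: 0b undefined. 0b->0: no, b/bb meet in 0. 0b->1: ok.
c: 0c undefined. 0c->0: ok.
aa: 1a undefined. 1a->0: no, a/aacb meet in 1. 1a->1: ok.
ab: 1b undefined. 1b->0: no, abac/bac meet in 1 with "c" left. 1b->1: no, a/bb meet in 1. Open state 2: 1b->2.
ac: 1c undefined. 1c->0: no, a/bcaa meet in 1. 1c->1: no, a/bcaa meet in 1. 1c->2: no, caccc/bbcc meet in 2 with "cc" left. Open state 3: 1c->3.
aba: 2a undefined. 2a->0: ok.
acb: 3b undefined. 3b->0: no, a/acbb meet in 1. 3b->1: no, a/aacb meet in 1. 3b->2: no, a/bcbab meet in 1. 3b->3: ok.
bbc: 2c undefined. 2c->0: no, caba/bbcc meet in 0. 2c->1: ok.
bca: 3a undefined. 3a->0: no, a/bcbab meet in 1. 3a->1: no, a/bcaa meet in 1. 3a->2: no, a/bcbac meet in 1. 3a->3: ok.
cacc: 3c undefined. 3c->0: no, caba/bcbac meet in 0. 3c->1: no, a/bcbac meet in 1. 3c->2: ok.
cbccb: 2b undefined. 2b->0: ok.
All examples now run through 4 states with every (state, symbol) defined. Accept strings end in {0,1}, Reject strings end in {2,3}; accept={0,1}.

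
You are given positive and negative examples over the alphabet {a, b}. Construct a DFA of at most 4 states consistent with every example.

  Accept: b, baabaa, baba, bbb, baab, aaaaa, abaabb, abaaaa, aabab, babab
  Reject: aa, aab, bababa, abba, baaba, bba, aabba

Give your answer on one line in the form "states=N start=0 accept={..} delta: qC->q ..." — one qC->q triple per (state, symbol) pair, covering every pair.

states=3 start=0 accept={1} delta: 0a->1 0b->1 1a->2 1b->1 2a->1 2b->0

Fold the examples into a partial DFA from state 0: repeatedly fix the first undefined (state, symbol) met by the shortest-then-alphabetical prefix, trying targets in increasing order and rejecting any under which an Accept and a Reject string meet in one state with the same remainder; add a state when all current targets are rejected. Accepting states are where Accept strings end.
a: 0a undefined. 0a->0: no, b/aab meet in 0 with "b" left. Open state 1: 0a->1.
b: 0b undefined. 0b->0: no, baab/aab meet in 1 with "ab" left. 0b->1: ok.
aa: 1a undefined. 1a->0: no, b/aab meet in 1. 1a->1: no, b/aa meet in 1. Open state 2: 1a->2.
ab: 1b undefined. 1b->0: no, b/bba meet in 1. 1b->1: ok.
aaa: 2a undefined. 2a->0: no, aaaaa/aa meet in 2. 2a->1: ok.
aab: 2b undefined. 2b->0: ok.
All examples now run through 3 states with every (state, symbol) defined. Accept strings end in {1}, Reject strings end in {0,2}; accept={1}.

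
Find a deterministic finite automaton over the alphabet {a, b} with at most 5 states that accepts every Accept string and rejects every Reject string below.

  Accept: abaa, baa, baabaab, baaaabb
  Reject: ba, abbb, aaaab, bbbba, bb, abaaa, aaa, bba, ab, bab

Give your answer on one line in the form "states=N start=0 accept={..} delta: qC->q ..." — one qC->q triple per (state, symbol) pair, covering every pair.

Fold the examples into a partial DFA from state 0: repeatedly fix the first undefined (state, symbol) met by the shortest-then-alphabetical prefix, trying targets in increasing order and rejecting any under which an Accept and a Reject string meet in one state with the same remainder; add a state when all current targets are rejected. Accepting states are where Accept strings end.
a: 0a undefined. 0a->0: ok.
b: 0b undefined. 0b->0: no, abaa/ba meet in 0. Open state 1: 0b->1.
ba: 1a undefined. 1a->0: no, abaa/ba meet in 0. 1a->1: no, abaa/ba meet in 1. Open state 2: 1a->2.
bb: 1b undefined. 1b->0: ok.
baa: 2a undefined. 2a->0: no, abaa/bbbba meet in 0. 2a->1: no, abaa/abbb meet in 1. 2a->2: no, abaa/ba meet in 2. Open state 3: 2a->3.
bab: 2b undefined. 2b->0: ok.
baaa: 3a undefined. 3a->0: no, baaaabb/bbbba meet in 0. 3a->1: no, baaaabb/abbb meet in 1. 3a->2: ok.
baab: 3b undefined. 3b->0: no, baabaab/abbb meet in 1. 3b->1: no, baabaab/abbb meet in 1. 3b->2: no, baabaab/bbbba meet in 0. 3b->3: ok.
All examples now run through 4 states with every (state, symbol) defined. Accept strings end in {3}, Reject strings end in {0,1,2}; accept={3}.

states=4 start=0 accept={3} delta: 0a->0 0b->1 1a->2 1b->0 2a->3 2b->0 3a->2 3b->3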